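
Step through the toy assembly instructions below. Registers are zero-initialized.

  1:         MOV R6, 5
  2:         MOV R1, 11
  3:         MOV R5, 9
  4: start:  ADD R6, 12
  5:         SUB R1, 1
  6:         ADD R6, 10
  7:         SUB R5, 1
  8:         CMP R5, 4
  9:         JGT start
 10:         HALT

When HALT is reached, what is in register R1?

6

MOV R6, 5 → R6=5
MOV R1, 11 → R1=11
MOV R5, 9 → R5=9
ADD R6, 12 → R6=5+12=17
SUB R1, 1 → R1=11-1=10
ADD R6, 10 → R6=17+10=27
SUB R5, 1 → R5=9-1=8
CMP R5, 4  (cmp 8,4)
JGT start: taken
ADD R6, 12 → R6=27+12=39
SUB R1, 1 → R1=10-1=9
ADD R6, 10 → R6=39+10=49
SUB R5, 1 → R5=8-1=7
CMP R5, 4  (cmp 7,4)
JGT start: taken
ADD R6, 12 → R6=49+12=61
SUB R1, 1 → R1=9-1=8
ADD R6, 10 → R6=61+10=71
SUB R5, 1 → R5=7-1=6
CMP R5, 4  (cmp 6,4)
JGT start: taken
ADD R6, 12 → R6=71+12=83
SUB R1, 1 → R1=8-1=7
ADD R6, 10 → R6=83+10=93
SUB R5, 1 → R5=6-1=5
CMP R5, 4  (cmp 5,4)
JGT start: taken
ADD R6, 12 → R6=93+12=105
SUB R1, 1 → R1=7-1=6
ADD R6, 10 → R6=105+10=115
SUB R5, 1 → R5=5-1=4
CMP R5, 4  (cmp 4,4)
JGT start: not taken
halt.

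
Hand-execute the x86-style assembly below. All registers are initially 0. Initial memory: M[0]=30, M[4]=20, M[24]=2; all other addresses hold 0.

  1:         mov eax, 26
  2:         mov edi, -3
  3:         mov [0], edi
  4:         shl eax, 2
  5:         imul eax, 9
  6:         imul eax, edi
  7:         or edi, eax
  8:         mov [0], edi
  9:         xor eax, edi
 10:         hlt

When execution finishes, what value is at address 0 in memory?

after mov eax, 26: eax=26
after mov edi, -3: edi=-3
mov [0], edi → M[0]=-3
after shl eax, 2: eax=26<<2=104
after imul eax, 9: eax=104*9=936
after imul eax, edi: eax=936*(-3)=-2808
after or edi, eax: edi=(-3)|(-2808)=-3
mov [0], edi → M[0]=-3
after xor eax, edi: eax=(-2808)^(-3)=2805
halt.

-3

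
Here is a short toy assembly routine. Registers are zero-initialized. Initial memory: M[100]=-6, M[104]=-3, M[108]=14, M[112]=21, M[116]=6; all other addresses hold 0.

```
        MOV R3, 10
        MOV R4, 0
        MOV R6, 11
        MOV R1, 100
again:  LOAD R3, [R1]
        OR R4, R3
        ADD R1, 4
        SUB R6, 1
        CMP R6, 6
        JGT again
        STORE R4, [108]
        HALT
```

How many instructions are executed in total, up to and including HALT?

36

R3=10
R4=0
R6=11
R1=100
R3=M[100]=-6
R4=0|(-6)=-6
R1=100+4=104
R6=11-1=10
CMP R6, 6  (cmp 10,6)
JGT again: taken
R3=M[104]=-3
R4=(-6)|(-3)=-1
R1=104+4=108
R6=10-1=9
CMP R6, 6  (cmp 9,6)
JGT again: taken
R3=M[108]=14
R4=(-1)|14=-1
R1=108+4=112
R6=9-1=8
CMP R6, 6  (cmp 8,6)
JGT again: taken
R3=M[112]=21
R4=(-1)|21=-1
R1=112+4=116
R6=8-1=7
CMP R6, 6  (cmp 7,6)
JGT again: taken
R3=M[116]=6
R4=(-1)|6=-1
R1=116+4=120
R6=7-1=6
CMP R6, 6  (cmp 6,6)
JGT again: not taken
STORE R4, [108] → M[108]=-1
halt.
Total executed instructions: 36.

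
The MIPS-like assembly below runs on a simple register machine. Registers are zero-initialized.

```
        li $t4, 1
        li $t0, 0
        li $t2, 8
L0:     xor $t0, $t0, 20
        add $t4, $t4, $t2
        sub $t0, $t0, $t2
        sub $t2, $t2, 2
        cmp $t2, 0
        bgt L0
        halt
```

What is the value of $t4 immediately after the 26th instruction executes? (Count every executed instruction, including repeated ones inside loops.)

li $t4, 1 → $t4=1
li $t0, 0 → $t0=0
li $t2, 8 → $t2=8
xor $t0, $t0, 20 → $t0=0^20=20
add $t4, $t4, $t2 → $t4=1+8=9
sub $t0, $t0, $t2 → $t0=20-8=12
sub $t2, $t2, 2 → $t2=8-2=6
cmp $t2, 0  (cmp 6,0)
bgt L0: taken
xor $t0, $t0, 20 → $t0=12^20=24
add $t4, $t4, $t2 → $t4=9+6=15
sub $t0, $t0, $t2 → $t0=24-6=18
sub $t2, $t2, 2 → $t2=6-2=4
cmp $t2, 0  (cmp 4,0)
bgt L0: taken
xor $t0, $t0, 20 → $t0=18^20=6
add $t4, $t4, $t2 → $t4=15+4=19
sub $t0, $t0, $t2 → $t0=6-4=2
sub $t2, $t2, 2 → $t2=4-2=2
cmp $t2, 0  (cmp 2,0)
bgt L0: taken
xor $t0, $t0, 20 → $t0=2^20=22
add $t4, $t4, $t2 → $t4=19+2=21
sub $t0, $t0, $t2 → $t0=22-2=20
sub $t2, $t2, 2 → $t2=2-2=0
cmp $t2, 0  (cmp 0,0)
After step 26: $t4 = 21.

21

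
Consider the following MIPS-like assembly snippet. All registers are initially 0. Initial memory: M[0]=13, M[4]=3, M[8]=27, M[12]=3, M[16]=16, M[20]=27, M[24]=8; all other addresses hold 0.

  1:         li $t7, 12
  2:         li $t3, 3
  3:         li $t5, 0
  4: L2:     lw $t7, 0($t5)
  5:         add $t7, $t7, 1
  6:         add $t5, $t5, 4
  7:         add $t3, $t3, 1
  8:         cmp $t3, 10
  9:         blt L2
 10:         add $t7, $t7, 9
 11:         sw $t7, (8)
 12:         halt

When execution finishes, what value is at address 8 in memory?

18

li $t7, 12 → $t7=12
li $t3, 3 → $t3=3
li $t5, 0 → $t5=0
lw $t7, 0($t5) → $t7=M[0]=13
add $t7, $t7, 1 → $t7=13+1=14
add $t5, $t5, 4 → $t5=0+4=4
add $t3, $t3, 1 → $t3=3+1=4
cmp $t3, 10  (cmp 4,10)
blt L2: taken
lw $t7, 0($t5) → $t7=M[4]=3
add $t7, $t7, 1 → $t7=3+1=4
add $t5, $t5, 4 → $t5=4+4=8
add $t3, $t3, 1 → $t3=4+1=5
cmp $t3, 10  (cmp 5,10)
blt L2: taken
lw $t7, 0($t5) → $t7=M[8]=27
add $t7, $t7, 1 → $t7=27+1=28
add $t5, $t5, 4 → $t5=8+4=12
add $t3, $t3, 1 → $t3=5+1=6
cmp $t3, 10  (cmp 6,10)
blt L2: taken
lw $t7, 0($t5) → $t7=M[12]=3
add $t7, $t7, 1 → $t7=3+1=4
add $t5, $t5, 4 → $t5=12+4=16
add $t3, $t3, 1 → $t3=6+1=7
cmp $t3, 10  (cmp 7,10)
blt L2: taken
lw $t7, 0($t5) → $t7=M[16]=16
add $t7, $t7, 1 → $t7=16+1=17
add $t5, $t5, 4 → $t5=16+4=20
add $t3, $t3, 1 → $t3=7+1=8
cmp $t3, 10  (cmp 8,10)
blt L2: taken
lw $t7, 0($t5) → $t7=M[20]=27
add $t7, $t7, 1 → $t7=27+1=28
add $t5, $t5, 4 → $t5=20+4=24
add $t3, $t3, 1 → $t3=8+1=9
cmp $t3, 10  (cmp 9,10)
blt L2: taken
lw $t7, 0($t5) → $t7=M[24]=8
add $t7, $t7, 1 → $t7=8+1=9
add $t5, $t5, 4 → $t5=24+4=28
add $t3, $t3, 1 → $t3=9+1=10
cmp $t3, 10  (cmp 10,10)
blt L2: not taken
add $t7, $t7, 9 → $t7=9+9=18
sw $t7, (8) → M[8]=18
halt.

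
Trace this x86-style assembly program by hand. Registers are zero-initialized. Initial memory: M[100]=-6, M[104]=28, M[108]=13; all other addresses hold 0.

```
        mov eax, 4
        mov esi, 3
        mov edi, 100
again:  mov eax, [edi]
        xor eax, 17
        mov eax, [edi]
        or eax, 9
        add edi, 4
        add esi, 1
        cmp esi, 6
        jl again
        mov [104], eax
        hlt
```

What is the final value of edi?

112

eax=4
esi=3
edi=100
eax=M[100]=-6
eax=(-6)^17=-21
eax=M[100]=-6
eax=(-6)|9=-5
edi=100+4=104
esi=3+1=4
cmp esi, 6  (cmp 4,6)
jl again: taken
eax=M[104]=28
eax=28^17=13
eax=M[104]=28
eax=28|9=29
edi=104+4=108
esi=4+1=5
cmp esi, 6  (cmp 5,6)
jl again: taken
eax=M[108]=13
eax=13^17=28
eax=M[108]=13
eax=13|9=13
edi=108+4=112
esi=5+1=6
cmp esi, 6  (cmp 6,6)
jl again: not taken
mov [104], eax → M[104]=13
halt.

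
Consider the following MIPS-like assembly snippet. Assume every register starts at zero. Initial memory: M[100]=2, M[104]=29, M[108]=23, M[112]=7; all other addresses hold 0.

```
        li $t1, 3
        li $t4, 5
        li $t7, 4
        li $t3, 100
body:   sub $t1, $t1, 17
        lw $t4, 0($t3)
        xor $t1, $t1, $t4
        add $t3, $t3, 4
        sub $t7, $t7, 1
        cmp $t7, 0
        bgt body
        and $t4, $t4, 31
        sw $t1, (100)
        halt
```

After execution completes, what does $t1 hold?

after li $t1, 3: $t1=3
after li $t4, 5: $t4=5
after li $t7, 4: $t7=4
after li $t3, 100: $t3=100
after sub $t1, $t1, 17: $t1=3-17=-14
after lw $t4, 0($t3): $t4=M[100]=2
after xor $t1, $t1, $t4: $t1=(-14)^2=-16
after add $t3, $t3, 4: $t3=100+4=104
after sub $t7, $t7, 1: $t7=4-1=3
cmp $t7, 0  (cmp 3,0)
bgt body: taken
after sub $t1, $t1, 17: $t1=(-16)-17=-33
after lw $t4, 0($t3): $t4=M[104]=29
after xor $t1, $t1, $t4: $t1=(-33)^29=-62
after add $t3, $t3, 4: $t3=104+4=108
after sub $t7, $t7, 1: $t7=3-1=2
cmp $t7, 0  (cmp 2,0)
bgt body: taken
after sub $t1, $t1, 17: $t1=(-62)-17=-79
after lw $t4, 0($t3): $t4=M[108]=23
after xor $t1, $t1, $t4: $t1=(-79)^23=-90
after add $t3, $t3, 4: $t3=108+4=112
after sub $t7, $t7, 1: $t7=2-1=1
cmp $t7, 0  (cmp 1,0)
bgt body: taken
after sub $t1, $t1, 17: $t1=(-90)-17=-107
after lw $t4, 0($t3): $t4=M[112]=7
after xor $t1, $t1, $t4: $t1=(-107)^7=-110
after add $t3, $t3, 4: $t3=112+4=116
after sub $t7, $t7, 1: $t7=1-1=0
cmp $t7, 0  (cmp 0,0)
bgt body: not taken
after and $t4, $t4, 31: $t4=7&31=7
sw $t1, (100) → M[100]=-110
halt.

-110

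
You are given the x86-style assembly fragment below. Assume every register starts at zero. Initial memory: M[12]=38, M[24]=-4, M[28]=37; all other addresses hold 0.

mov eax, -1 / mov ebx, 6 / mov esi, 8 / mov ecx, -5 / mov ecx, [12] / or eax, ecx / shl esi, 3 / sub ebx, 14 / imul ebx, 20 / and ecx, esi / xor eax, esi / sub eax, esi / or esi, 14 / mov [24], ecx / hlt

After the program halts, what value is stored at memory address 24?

eax=-1
ebx=6
esi=8
ecx=-5
ecx=M[12]=38
eax=(-1)|38=-1
esi=8<<3=64
ebx=6-14=-8
ebx=(-8)*20=-160
ecx=38&64=0
eax=(-1)^64=-65
eax=(-65)-64=-129
esi=64|14=78
mov [24], ecx → M[24]=0
halt.

0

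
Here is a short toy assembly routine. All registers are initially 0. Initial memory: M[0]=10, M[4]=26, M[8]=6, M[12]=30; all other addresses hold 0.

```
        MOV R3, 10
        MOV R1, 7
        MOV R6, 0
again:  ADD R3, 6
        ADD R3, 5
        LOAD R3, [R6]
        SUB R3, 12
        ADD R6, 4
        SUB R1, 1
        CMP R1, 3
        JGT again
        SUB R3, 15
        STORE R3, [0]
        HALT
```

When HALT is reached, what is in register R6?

after MOV R3, 10: R3=10
after MOV R1, 7: R1=7
after MOV R6, 0: R6=0
after ADD R3, 6: R3=10+6=16
after ADD R3, 5: R3=16+5=21
after LOAD R3, [R6]: R3=M[0]=10
after SUB R3, 12: R3=10-12=-2
after ADD R6, 4: R6=0+4=4
after SUB R1, 1: R1=7-1=6
CMP R1, 3  (cmp 6,3)
JGT again: taken
after ADD R3, 6: R3=(-2)+6=4
after ADD R3, 5: R3=4+5=9
after LOAD R3, [R6]: R3=M[4]=26
after SUB R3, 12: R3=26-12=14
after ADD R6, 4: R6=4+4=8
after SUB R1, 1: R1=6-1=5
CMP R1, 3  (cmp 5,3)
JGT again: taken
after ADD R3, 6: R3=14+6=20
after ADD R3, 5: R3=20+5=25
after LOAD R3, [R6]: R3=M[8]=6
after SUB R3, 12: R3=6-12=-6
after ADD R6, 4: R6=8+4=12
after SUB R1, 1: R1=5-1=4
CMP R1, 3  (cmp 4,3)
JGT again: taken
after ADD R3, 6: R3=(-6)+6=0
after ADD R3, 5: R3=0+5=5
after LOAD R3, [R6]: R3=M[12]=30
after SUB R3, 12: R3=30-12=18
after ADD R6, 4: R6=12+4=16
after SUB R1, 1: R1=4-1=3
CMP R1, 3  (cmp 3,3)
JGT again: not taken
after SUB R3, 15: R3=18-15=3
STORE R3, [0] → M[0]=3
halt.

16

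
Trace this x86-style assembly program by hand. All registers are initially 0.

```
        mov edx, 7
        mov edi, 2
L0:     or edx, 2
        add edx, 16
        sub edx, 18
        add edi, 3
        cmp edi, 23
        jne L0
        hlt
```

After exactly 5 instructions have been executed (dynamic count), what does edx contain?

mov edx, 7 → edx=7
mov edi, 2 → edi=2
or edx, 2 → edx=7|2=7
add edx, 16 → edx=7+16=23
sub edx, 18 → edx=23-18=5
After step 5: edx = 5.

5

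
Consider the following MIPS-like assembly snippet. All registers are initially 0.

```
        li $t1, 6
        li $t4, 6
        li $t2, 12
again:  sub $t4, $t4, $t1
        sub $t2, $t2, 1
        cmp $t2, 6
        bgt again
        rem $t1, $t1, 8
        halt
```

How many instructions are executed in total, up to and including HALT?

li $t1, 6 → $t1=6
li $t4, 6 → $t4=6
li $t2, 12 → $t2=12
sub $t4, $t4, $t1 → $t4=6-6=0
sub $t2, $t2, 1 → $t2=12-1=11
cmp $t2, 6  (cmp 11,6)
bgt again: taken
sub $t4, $t4, $t1 → $t4=0-6=-6
sub $t2, $t2, 1 → $t2=11-1=10
cmp $t2, 6  (cmp 10,6)
bgt again: taken
sub $t4, $t4, $t1 → $t4=(-6)-6=-12
sub $t2, $t2, 1 → $t2=10-1=9
cmp $t2, 6  (cmp 9,6)
bgt again: taken
sub $t4, $t4, $t1 → $t4=(-12)-6=-18
sub $t2, $t2, 1 → $t2=9-1=8
cmp $t2, 6  (cmp 8,6)
bgt again: taken
sub $t4, $t4, $t1 → $t4=(-18)-6=-24
sub $t2, $t2, 1 → $t2=8-1=7
cmp $t2, 6  (cmp 7,6)
bgt again: taken
sub $t4, $t4, $t1 → $t4=(-24)-6=-30
sub $t2, $t2, 1 → $t2=7-1=6
cmp $t2, 6  (cmp 6,6)
bgt again: not taken
rem $t1, $t1, 8 → $t1=6%8=6
halt.
Total executed instructions: 29.

29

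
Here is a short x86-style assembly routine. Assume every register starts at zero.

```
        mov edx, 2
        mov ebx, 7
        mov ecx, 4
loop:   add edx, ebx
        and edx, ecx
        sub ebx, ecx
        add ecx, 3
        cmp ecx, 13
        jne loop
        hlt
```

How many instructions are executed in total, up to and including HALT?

after mov edx, 2: edx=2
after mov ebx, 7: ebx=7
after mov ecx, 4: ecx=4
after add edx, ebx: edx=2+7=9
after and edx, ecx: edx=9&4=0
after sub ebx, ecx: ebx=7-4=3
after add ecx, 3: ecx=4+3=7
cmp ecx, 13  (cmp 7,13)
jne loop: taken
after add edx, ebx: edx=0+3=3
after and edx, ecx: edx=3&7=3
after sub ebx, ecx: ebx=3-7=-4
after add ecx, 3: ecx=7+3=10
cmp ecx, 13  (cmp 10,13)
jne loop: taken
after add edx, ebx: edx=3+(-4)=-1
after and edx, ecx: edx=(-1)&10=10
after sub ebx, ecx: ebx=(-4)-10=-14
after add ecx, 3: ecx=10+3=13
cmp ecx, 13  (cmp 13,13)
jne loop: not taken
halt.
Total executed instructions: 22.

22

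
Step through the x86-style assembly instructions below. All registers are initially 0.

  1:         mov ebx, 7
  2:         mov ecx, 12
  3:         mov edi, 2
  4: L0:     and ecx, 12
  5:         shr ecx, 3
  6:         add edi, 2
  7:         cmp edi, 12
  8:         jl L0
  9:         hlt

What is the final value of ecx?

0

after mov ebx, 7: ebx=7
after mov ecx, 12: ecx=12
after mov edi, 2: edi=2
after and ecx, 12: ecx=12&12=12
after shr ecx, 3: ecx=12>>3=1
after add edi, 2: edi=2+2=4
cmp edi, 12  (cmp 4,12)
jl L0: taken
after and ecx, 12: ecx=1&12=0
after shr ecx, 3: ecx=0>>3=0
after add edi, 2: edi=4+2=6
cmp edi, 12  (cmp 6,12)
jl L0: taken
after and ecx, 12: ecx=0&12=0
after shr ecx, 3: ecx=0>>3=0
after add edi, 2: edi=6+2=8
cmp edi, 12  (cmp 8,12)
jl L0: taken
after and ecx, 12: ecx=0&12=0
after shr ecx, 3: ecx=0>>3=0
after add edi, 2: edi=8+2=10
cmp edi, 12  (cmp 10,12)
jl L0: taken
after and ecx, 12: ecx=0&12=0
after shr ecx, 3: ecx=0>>3=0
after add edi, 2: edi=10+2=12
cmp edi, 12  (cmp 12,12)
jl L0: not taken
halt.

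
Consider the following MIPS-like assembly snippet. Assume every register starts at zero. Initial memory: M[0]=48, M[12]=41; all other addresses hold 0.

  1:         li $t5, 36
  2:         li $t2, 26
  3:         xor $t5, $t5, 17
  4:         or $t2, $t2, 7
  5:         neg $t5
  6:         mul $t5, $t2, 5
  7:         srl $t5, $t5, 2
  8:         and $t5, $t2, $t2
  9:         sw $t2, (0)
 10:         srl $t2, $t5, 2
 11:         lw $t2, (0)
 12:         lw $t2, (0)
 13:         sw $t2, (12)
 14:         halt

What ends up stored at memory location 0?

31

$t5=36
$t2=26
$t5=36^17=53
$t2=26|7=31
$t5=-(53)=-53
$t5=31*5=155
$t5=155>>2=38
$t5=31&31=31
sw $t2, (0) → M[0]=31
$t2=31>>2=7
$t2=M[0]=31
$t2=M[0]=31
sw $t2, (12) → M[12]=31
halt.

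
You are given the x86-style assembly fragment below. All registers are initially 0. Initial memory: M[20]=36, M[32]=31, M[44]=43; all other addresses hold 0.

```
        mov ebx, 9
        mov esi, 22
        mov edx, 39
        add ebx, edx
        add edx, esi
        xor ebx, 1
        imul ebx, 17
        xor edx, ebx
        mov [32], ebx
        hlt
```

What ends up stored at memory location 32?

ebx=9
esi=22
edx=39
ebx=9+39=48
edx=39+22=61
ebx=48^1=49
ebx=49*17=833
edx=61^833=892
mov [32], ebx → M[32]=833
halt.

833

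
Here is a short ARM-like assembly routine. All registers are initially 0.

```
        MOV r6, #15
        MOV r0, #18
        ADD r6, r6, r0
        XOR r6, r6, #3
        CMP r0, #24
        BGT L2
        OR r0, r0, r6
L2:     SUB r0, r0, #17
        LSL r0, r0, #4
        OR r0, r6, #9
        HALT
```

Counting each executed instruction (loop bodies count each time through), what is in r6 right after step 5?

MOV r6, #15 → r6=15
MOV r0, #18 → r0=18
ADD r6, r6, r0 → r6=15+18=33
XOR r6, r6, #3 → r6=33^3=34
CMP r0, #24  (cmp 18,24)
After step 5: r6 = 34.

34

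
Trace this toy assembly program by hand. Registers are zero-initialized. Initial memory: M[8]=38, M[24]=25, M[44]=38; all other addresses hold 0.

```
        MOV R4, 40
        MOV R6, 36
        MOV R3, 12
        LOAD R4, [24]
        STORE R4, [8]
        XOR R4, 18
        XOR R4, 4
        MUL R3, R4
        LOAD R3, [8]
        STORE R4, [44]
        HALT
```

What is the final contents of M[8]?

25

MOV R4, 40 → R4=40
MOV R6, 36 → R6=36
MOV R3, 12 → R3=12
LOAD R4, [24] → R4=M[24]=25
STORE R4, [8] → M[8]=25
XOR R4, 18 → R4=25^18=11
XOR R4, 4 → R4=11^4=15
MUL R3, R4 → R3=12*15=180
LOAD R3, [8] → R3=M[8]=25
STORE R4, [44] → M[44]=15
halt.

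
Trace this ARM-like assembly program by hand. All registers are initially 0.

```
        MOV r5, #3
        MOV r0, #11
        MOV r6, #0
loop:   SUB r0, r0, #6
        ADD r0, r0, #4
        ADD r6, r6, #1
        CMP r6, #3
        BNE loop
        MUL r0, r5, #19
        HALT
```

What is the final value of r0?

57

r5=3
r0=11
r6=0
r0=11-6=5
r0=5+4=9
r6=0+1=1
CMP r6, #3  (cmp 1,3)
BNE loop: taken
r0=9-6=3
r0=3+4=7
r6=1+1=2
CMP r6, #3  (cmp 2,3)
BNE loop: taken
r0=7-6=1
r0=1+4=5
r6=2+1=3
CMP r6, #3  (cmp 3,3)
BNE loop: not taken
r0=3*19=57
halt.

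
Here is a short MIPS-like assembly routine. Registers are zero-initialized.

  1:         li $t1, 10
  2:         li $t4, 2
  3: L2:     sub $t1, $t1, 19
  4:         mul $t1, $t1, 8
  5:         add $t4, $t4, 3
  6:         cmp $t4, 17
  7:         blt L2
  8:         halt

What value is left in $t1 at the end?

after li $t1, 10: $t1=10
after li $t4, 2: $t4=2
after sub $t1, $t1, 19: $t1=10-19=-9
after mul $t1, $t1, 8: $t1=(-9)*8=-72
after add $t4, $t4, 3: $t4=2+3=5
cmp $t4, 17  (cmp 5,17)
blt L2: taken
after sub $t1, $t1, 19: $t1=(-72)-19=-91
after mul $t1, $t1, 8: $t1=(-91)*8=-728
after add $t4, $t4, 3: $t4=5+3=8
cmp $t4, 17  (cmp 8,17)
blt L2: taken
after sub $t1, $t1, 19: $t1=(-728)-19=-747
after mul $t1, $t1, 8: $t1=(-747)*8=-5976
after add $t4, $t4, 3: $t4=8+3=11
cmp $t4, 17  (cmp 11,17)
blt L2: taken
after sub $t1, $t1, 19: $t1=(-5976)-19=-5995
after mul $t1, $t1, 8: $t1=(-5995)*8=-47960
after add $t4, $t4, 3: $t4=11+3=14
cmp $t4, 17  (cmp 14,17)
blt L2: taken
after sub $t1, $t1, 19: $t1=(-47960)-19=-47979
after mul $t1, $t1, 8: $t1=(-47979)*8=-383832
after add $t4, $t4, 3: $t4=14+3=17
cmp $t4, 17  (cmp 17,17)
blt L2: not taken
halt.

-383832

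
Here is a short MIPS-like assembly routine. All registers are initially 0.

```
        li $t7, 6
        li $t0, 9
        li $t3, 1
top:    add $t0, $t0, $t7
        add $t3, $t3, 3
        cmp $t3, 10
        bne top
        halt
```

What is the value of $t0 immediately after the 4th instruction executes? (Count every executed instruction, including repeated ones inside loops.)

after li $t7, 6: $t7=6
after li $t0, 9: $t0=9
after li $t3, 1: $t3=1
after add $t0, $t0, $t7: $t0=9+6=15
After step 4: $t0 = 15.

15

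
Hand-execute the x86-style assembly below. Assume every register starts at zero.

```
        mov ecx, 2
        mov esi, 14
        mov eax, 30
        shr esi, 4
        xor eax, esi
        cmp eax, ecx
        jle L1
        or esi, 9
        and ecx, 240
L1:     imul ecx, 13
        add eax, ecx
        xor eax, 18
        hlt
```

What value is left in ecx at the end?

0

ecx=2
esi=14
eax=30
esi=14>>4=0
eax=30^0=30
cmp eax, ecx  (cmp 30,2)
jle L1: not taken
esi=0|9=9
ecx=2&240=0
ecx=0*13=0
eax=30+0=30
eax=30^18=12
halt.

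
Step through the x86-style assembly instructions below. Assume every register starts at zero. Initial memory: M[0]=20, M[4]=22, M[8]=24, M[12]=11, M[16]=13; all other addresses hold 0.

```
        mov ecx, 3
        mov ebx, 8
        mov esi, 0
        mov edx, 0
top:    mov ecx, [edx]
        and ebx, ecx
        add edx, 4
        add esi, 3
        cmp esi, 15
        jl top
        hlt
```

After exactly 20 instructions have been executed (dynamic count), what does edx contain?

12

after mov ecx, 3: ecx=3
after mov ebx, 8: ebx=8
after mov esi, 0: esi=0
after mov edx, 0: edx=0
after mov ecx, [edx]: ecx=M[0]=20
after and ebx, ecx: ebx=8&20=0
after add edx, 4: edx=0+4=4
after add esi, 3: esi=0+3=3
cmp esi, 15  (cmp 3,15)
jl top: taken
after mov ecx, [edx]: ecx=M[4]=22
after and ebx, ecx: ebx=0&22=0
after add edx, 4: edx=4+4=8
after add esi, 3: esi=3+3=6
cmp esi, 15  (cmp 6,15)
jl top: taken
after mov ecx, [edx]: ecx=M[8]=24
after and ebx, ecx: ebx=0&24=0
after add edx, 4: edx=8+4=12
after add esi, 3: esi=6+3=9
After step 20: edx = 12.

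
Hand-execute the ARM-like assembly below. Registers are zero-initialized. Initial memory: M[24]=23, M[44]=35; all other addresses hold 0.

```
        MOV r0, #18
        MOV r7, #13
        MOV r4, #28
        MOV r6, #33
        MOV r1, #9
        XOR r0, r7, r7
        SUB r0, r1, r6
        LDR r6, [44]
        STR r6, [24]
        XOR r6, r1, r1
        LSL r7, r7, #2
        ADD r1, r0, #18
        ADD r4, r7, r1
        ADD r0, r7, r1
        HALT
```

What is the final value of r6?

MOV r0, #18 → r0=18
MOV r7, #13 → r7=13
MOV r4, #28 → r4=28
MOV r6, #33 → r6=33
MOV r1, #9 → r1=9
XOR r0, r7, r7 → r0=13^13=0
SUB r0, r1, r6 → r0=9-33=-24
LDR r6, [44] → r6=M[44]=35
STR r6, [24] → M[24]=35
XOR r6, r1, r1 → r6=9^9=0
LSL r7, r7, #2 → r7=13<<2=52
ADD r1, r0, #18 → r1=(-24)+18=-6
ADD r4, r7, r1 → r4=52+(-6)=46
ADD r0, r7, r1 → r0=52+(-6)=46
halt.

0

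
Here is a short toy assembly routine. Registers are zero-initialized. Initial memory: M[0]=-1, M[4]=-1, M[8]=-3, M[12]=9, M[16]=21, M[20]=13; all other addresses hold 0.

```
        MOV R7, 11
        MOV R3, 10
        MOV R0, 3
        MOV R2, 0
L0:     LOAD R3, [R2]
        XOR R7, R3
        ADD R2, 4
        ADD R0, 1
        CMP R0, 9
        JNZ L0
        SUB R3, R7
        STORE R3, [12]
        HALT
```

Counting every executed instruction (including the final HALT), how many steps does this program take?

43

after MOV R7, 11: R7=11
after MOV R3, 10: R3=10
after MOV R0, 3: R0=3
after MOV R2, 0: R2=0
after LOAD R3, [R2]: R3=M[0]=-1
after XOR R7, R3: R7=11^(-1)=-12
after ADD R2, 4: R2=0+4=4
after ADD R0, 1: R0=3+1=4
CMP R0, 9  (cmp 4,9)
JNZ L0: taken
after LOAD R3, [R2]: R3=M[4]=-1
after XOR R7, R3: R7=(-12)^(-1)=11
after ADD R2, 4: R2=4+4=8
after ADD R0, 1: R0=4+1=5
CMP R0, 9  (cmp 5,9)
JNZ L0: taken
after LOAD R3, [R2]: R3=M[8]=-3
after XOR R7, R3: R7=11^(-3)=-10
after ADD R2, 4: R2=8+4=12
after ADD R0, 1: R0=5+1=6
CMP R0, 9  (cmp 6,9)
JNZ L0: taken
after LOAD R3, [R2]: R3=M[12]=9
after XOR R7, R3: R7=(-10)^9=-1
after ADD R2, 4: R2=12+4=16
after ADD R0, 1: R0=6+1=7
CMP R0, 9  (cmp 7,9)
JNZ L0: taken
after LOAD R3, [R2]: R3=M[16]=21
after XOR R7, R3: R7=(-1)^21=-22
after ADD R2, 4: R2=16+4=20
after ADD R0, 1: R0=7+1=8
CMP R0, 9  (cmp 8,9)
JNZ L0: taken
after LOAD R3, [R2]: R3=M[20]=13
after XOR R7, R3: R7=(-22)^13=-25
after ADD R2, 4: R2=20+4=24
after ADD R0, 1: R0=8+1=9
CMP R0, 9  (cmp 9,9)
JNZ L0: not taken
after SUB R3, R7: R3=13-(-25)=38
STORE R3, [12] → M[12]=38
halt.
Total executed instructions: 43.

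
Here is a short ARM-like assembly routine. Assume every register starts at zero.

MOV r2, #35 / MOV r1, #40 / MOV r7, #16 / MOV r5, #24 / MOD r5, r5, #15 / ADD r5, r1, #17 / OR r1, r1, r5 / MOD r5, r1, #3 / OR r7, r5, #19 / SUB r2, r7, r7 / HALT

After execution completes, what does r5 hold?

0

MOV r2, #35 → r2=35
MOV r1, #40 → r1=40
MOV r7, #16 → r7=16
MOV r5, #24 → r5=24
MOD r5, r5, #15 → r5=24%15=9
ADD r5, r1, #17 → r5=40+17=57
OR r1, r1, r5 → r1=40|57=57
MOD r5, r1, #3 → r5=57%3=0
OR r7, r5, #19 → r7=0|19=19
SUB r2, r7, r7 → r2=19-19=0
halt.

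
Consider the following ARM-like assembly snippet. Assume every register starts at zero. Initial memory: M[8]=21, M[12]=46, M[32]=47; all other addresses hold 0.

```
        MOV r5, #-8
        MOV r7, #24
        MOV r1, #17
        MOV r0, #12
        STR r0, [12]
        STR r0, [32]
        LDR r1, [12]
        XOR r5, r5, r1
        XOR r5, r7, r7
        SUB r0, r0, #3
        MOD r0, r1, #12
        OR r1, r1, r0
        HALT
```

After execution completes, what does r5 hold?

0

MOV r5, #-8 → r5=-8
MOV r7, #24 → r7=24
MOV r1, #17 → r1=17
MOV r0, #12 → r0=12
STR r0, [12] → M[12]=12
STR r0, [32] → M[32]=12
LDR r1, [12] → r1=M[12]=12
XOR r5, r5, r1 → r5=(-8)^12=-12
XOR r5, r7, r7 → r5=24^24=0
SUB r0, r0, #3 → r0=12-3=9
MOD r0, r1, #12 → r0=12%12=0
OR r1, r1, r0 → r1=12|0=12
halt.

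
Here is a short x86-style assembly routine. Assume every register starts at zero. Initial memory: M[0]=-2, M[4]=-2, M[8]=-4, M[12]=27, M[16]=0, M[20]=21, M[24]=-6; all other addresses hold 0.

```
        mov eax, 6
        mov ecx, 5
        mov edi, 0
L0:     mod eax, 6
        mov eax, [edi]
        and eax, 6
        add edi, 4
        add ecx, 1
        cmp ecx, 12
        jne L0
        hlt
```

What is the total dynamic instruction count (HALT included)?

53

mov eax, 6 → eax=6
mov ecx, 5 → ecx=5
mov edi, 0 → edi=0
mod eax, 6 → eax=6%6=0
mov eax, [edi] → eax=M[0]=-2
and eax, 6 → eax=(-2)&6=6
add edi, 4 → edi=0+4=4
add ecx, 1 → ecx=5+1=6
cmp ecx, 12  (cmp 6,12)
jne L0: taken
mod eax, 6 → eax=6%6=0
mov eax, [edi] → eax=M[4]=-2
and eax, 6 → eax=(-2)&6=6
add edi, 4 → edi=4+4=8
add ecx, 1 → ecx=6+1=7
cmp ecx, 12  (cmp 7,12)
jne L0: taken
mod eax, 6 → eax=6%6=0
mov eax, [edi] → eax=M[8]=-4
and eax, 6 → eax=(-4)&6=4
add edi, 4 → edi=8+4=12
add ecx, 1 → ecx=7+1=8
cmp ecx, 12  (cmp 8,12)
jne L0: taken
mod eax, 6 → eax=4%6=4
mov eax, [edi] → eax=M[12]=27
and eax, 6 → eax=27&6=2
add edi, 4 → edi=12+4=16
add ecx, 1 → ecx=8+1=9
cmp ecx, 12  (cmp 9,12)
jne L0: taken
mod eax, 6 → eax=2%6=2
mov eax, [edi] → eax=M[16]=0
and eax, 6 → eax=0&6=0
add edi, 4 → edi=16+4=20
add ecx, 1 → ecx=9+1=10
cmp ecx, 12  (cmp 10,12)
jne L0: taken
mod eax, 6 → eax=0%6=0
mov eax, [edi] → eax=M[20]=21
and eax, 6 → eax=21&6=4
add edi, 4 → edi=20+4=24
add ecx, 1 → ecx=10+1=11
cmp ecx, 12  (cmp 11,12)
jne L0: taken
mod eax, 6 → eax=4%6=4
mov eax, [edi] → eax=M[24]=-6
and eax, 6 → eax=(-6)&6=2
add edi, 4 → edi=24+4=28
add ecx, 1 → ecx=11+1=12
cmp ecx, 12  (cmp 12,12)
jne L0: not taken
halt.
Total executed instructions: 53.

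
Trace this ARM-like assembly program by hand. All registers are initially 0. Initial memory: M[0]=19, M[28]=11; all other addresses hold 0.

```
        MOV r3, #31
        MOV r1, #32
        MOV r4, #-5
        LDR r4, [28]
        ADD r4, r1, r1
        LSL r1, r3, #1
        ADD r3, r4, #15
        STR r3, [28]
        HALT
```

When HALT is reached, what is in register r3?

79

r3=31
r1=32
r4=-5
r4=M[28]=11
r4=32+32=64
r1=31<<1=62
r3=64+15=79
STR r3, [28] → M[28]=79
halt.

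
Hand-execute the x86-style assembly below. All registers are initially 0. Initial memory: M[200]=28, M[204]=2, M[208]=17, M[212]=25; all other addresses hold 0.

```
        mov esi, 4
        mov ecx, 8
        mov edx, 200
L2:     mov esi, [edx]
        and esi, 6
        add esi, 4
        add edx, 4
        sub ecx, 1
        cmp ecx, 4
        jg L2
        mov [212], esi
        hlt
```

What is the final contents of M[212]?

mov esi, 4 → esi=4
mov ecx, 8 → ecx=8
mov edx, 200 → edx=200
mov esi, [edx] → esi=M[200]=28
and esi, 6 → esi=28&6=4
add esi, 4 → esi=4+4=8
add edx, 4 → edx=200+4=204
sub ecx, 1 → ecx=8-1=7
cmp ecx, 4  (cmp 7,4)
jg L2: taken
mov esi, [edx] → esi=M[204]=2
and esi, 6 → esi=2&6=2
add esi, 4 → esi=2+4=6
add edx, 4 → edx=204+4=208
sub ecx, 1 → ecx=7-1=6
cmp ecx, 4  (cmp 6,4)
jg L2: taken
mov esi, [edx] → esi=M[208]=17
and esi, 6 → esi=17&6=0
add esi, 4 → esi=0+4=4
add edx, 4 → edx=208+4=212
sub ecx, 1 → ecx=6-1=5
cmp ecx, 4  (cmp 5,4)
jg L2: taken
mov esi, [edx] → esi=M[212]=25
and esi, 6 → esi=25&6=0
add esi, 4 → esi=0+4=4
add edx, 4 → edx=212+4=216
sub ecx, 1 → ecx=5-1=4
cmp ecx, 4  (cmp 4,4)
jg L2: not taken
mov [212], esi → M[212]=4
halt.

4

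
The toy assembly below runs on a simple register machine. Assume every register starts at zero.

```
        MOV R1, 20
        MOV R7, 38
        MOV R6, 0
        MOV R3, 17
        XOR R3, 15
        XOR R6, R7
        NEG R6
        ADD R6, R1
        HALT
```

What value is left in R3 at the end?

after MOV R1, 20: R1=20
after MOV R7, 38: R7=38
after MOV R6, 0: R6=0
after MOV R3, 17: R3=17
after XOR R3, 15: R3=17^15=30
after XOR R6, R7: R6=0^38=38
after NEG R6: R6=-(38)=-38
after ADD R6, R1: R6=(-38)+20=-18
halt.

30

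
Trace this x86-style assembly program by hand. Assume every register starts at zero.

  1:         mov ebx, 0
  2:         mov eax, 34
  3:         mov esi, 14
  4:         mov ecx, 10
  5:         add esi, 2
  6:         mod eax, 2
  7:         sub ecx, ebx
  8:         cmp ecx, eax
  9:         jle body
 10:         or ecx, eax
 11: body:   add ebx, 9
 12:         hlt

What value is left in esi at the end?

16

after mov ebx, 0: ebx=0
after mov eax, 34: eax=34
after mov esi, 14: esi=14
after mov ecx, 10: ecx=10
after add esi, 2: esi=14+2=16
after mod eax, 2: eax=34%2=0
after sub ecx, ebx: ecx=10-0=10
cmp ecx, eax  (cmp 10,0)
jle body: not taken
after or ecx, eax: ecx=10|0=10
after add ebx, 9: ebx=0+9=9
halt.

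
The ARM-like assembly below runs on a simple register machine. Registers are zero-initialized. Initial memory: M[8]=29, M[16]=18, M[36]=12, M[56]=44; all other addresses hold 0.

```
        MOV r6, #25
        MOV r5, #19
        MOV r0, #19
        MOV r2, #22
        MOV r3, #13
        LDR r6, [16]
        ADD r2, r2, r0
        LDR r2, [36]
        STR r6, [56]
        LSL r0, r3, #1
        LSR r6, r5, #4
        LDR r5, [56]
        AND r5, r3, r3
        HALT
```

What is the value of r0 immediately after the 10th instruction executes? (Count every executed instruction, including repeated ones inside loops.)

MOV r6, #25 → r6=25
MOV r5, #19 → r5=19
MOV r0, #19 → r0=19
MOV r2, #22 → r2=22
MOV r3, #13 → r3=13
LDR r6, [16] → r6=M[16]=18
ADD r2, r2, r0 → r2=22+19=41
LDR r2, [36] → r2=M[36]=12
STR r6, [56] → M[56]=18
LSL r0, r3, #1 → r0=13<<1=26
After step 10: r0 = 26.

26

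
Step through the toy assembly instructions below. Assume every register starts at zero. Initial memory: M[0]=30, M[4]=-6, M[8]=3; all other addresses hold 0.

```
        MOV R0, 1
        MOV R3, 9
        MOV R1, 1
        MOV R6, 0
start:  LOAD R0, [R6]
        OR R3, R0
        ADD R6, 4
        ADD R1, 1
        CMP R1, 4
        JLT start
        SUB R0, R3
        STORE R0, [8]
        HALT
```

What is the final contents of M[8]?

after MOV R0, 1: R0=1
after MOV R3, 9: R3=9
after MOV R1, 1: R1=1
after MOV R6, 0: R6=0
after LOAD R0, [R6]: R0=M[0]=30
after OR R3, R0: R3=9|30=31
after ADD R6, 4: R6=0+4=4
after ADD R1, 1: R1=1+1=2
CMP R1, 4  (cmp 2,4)
JLT start: taken
after LOAD R0, [R6]: R0=M[4]=-6
after OR R3, R0: R3=31|(-6)=-1
after ADD R6, 4: R6=4+4=8
after ADD R1, 1: R1=2+1=3
CMP R1, 4  (cmp 3,4)
JLT start: taken
after LOAD R0, [R6]: R0=M[8]=3
after OR R3, R0: R3=(-1)|3=-1
after ADD R6, 4: R6=8+4=12
after ADD R1, 1: R1=3+1=4
CMP R1, 4  (cmp 4,4)
JLT start: not taken
after SUB R0, R3: R0=3-(-1)=4
STORE R0, [8] → M[8]=4
halt.

4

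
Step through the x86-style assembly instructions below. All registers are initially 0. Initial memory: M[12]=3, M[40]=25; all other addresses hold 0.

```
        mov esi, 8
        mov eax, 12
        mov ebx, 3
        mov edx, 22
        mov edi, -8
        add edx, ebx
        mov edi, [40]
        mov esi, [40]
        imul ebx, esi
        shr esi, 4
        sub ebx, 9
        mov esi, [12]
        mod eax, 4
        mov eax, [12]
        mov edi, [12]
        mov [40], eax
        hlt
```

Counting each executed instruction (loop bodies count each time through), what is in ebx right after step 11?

mov esi, 8 → esi=8
mov eax, 12 → eax=12
mov ebx, 3 → ebx=3
mov edx, 22 → edx=22
mov edi, -8 → edi=-8
add edx, ebx → edx=22+3=25
mov edi, [40] → edi=M[40]=25
mov esi, [40] → esi=M[40]=25
imul ebx, esi → ebx=3*25=75
shr esi, 4 → esi=25>>4=1
sub ebx, 9 → ebx=75-9=66
After step 11: ebx = 66.

66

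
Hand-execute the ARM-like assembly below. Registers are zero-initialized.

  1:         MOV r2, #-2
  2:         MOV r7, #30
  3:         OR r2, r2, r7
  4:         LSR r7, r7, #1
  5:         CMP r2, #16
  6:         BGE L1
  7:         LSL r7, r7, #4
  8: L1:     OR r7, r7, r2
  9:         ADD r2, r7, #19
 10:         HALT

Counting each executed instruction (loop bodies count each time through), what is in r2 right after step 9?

MOV r2, #-2 → r2=-2
MOV r7, #30 → r7=30
OR r2, r2, r7 → r2=(-2)|30=-2
LSR r7, r7, #1 → r7=30>>1=15
CMP r2, #16  (cmp -2,16)
BGE L1: not taken
LSL r7, r7, #4 → r7=15<<4=240
OR r7, r7, r2 → r7=240|(-2)=-2
ADD r2, r7, #19 → r2=(-2)+19=17
After step 9: r2 = 17.

17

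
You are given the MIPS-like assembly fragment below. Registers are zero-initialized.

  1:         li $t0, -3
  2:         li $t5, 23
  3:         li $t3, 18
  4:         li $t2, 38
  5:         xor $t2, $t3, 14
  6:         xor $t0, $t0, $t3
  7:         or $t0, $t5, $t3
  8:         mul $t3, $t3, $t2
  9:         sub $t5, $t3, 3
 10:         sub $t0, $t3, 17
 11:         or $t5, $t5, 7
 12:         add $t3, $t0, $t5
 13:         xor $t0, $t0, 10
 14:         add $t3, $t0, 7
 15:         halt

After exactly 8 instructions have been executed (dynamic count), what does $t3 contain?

$t0=-3
$t5=23
$t3=18
$t2=38
$t2=18^14=28
$t0=(-3)^18=-17
$t0=23|18=23
$t3=18*28=504
After step 8: $t3 = 504.

504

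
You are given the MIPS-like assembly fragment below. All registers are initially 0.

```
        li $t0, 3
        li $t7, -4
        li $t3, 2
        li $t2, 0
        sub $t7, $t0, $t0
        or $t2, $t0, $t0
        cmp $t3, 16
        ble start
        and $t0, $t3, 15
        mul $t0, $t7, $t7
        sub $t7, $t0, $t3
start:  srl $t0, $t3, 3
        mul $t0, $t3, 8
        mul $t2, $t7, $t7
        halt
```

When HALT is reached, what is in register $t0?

$t0=3
$t7=-4
$t3=2
$t2=0
$t7=3-3=0
$t2=3|3=3
cmp $t3, 16  (cmp 2,16)
ble start: taken
$t0=2>>3=0
$t0=2*8=16
$t2=0*0=0
halt.

16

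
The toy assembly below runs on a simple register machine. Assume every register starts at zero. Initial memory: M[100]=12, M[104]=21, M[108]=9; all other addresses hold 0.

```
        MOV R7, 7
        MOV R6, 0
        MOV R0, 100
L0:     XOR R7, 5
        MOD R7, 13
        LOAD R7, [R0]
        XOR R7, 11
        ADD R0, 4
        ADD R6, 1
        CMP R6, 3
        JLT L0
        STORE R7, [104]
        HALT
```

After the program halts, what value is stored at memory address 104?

R7=7
R6=0
R0=100
R7=7^5=2
R7=2%13=2
R7=M[100]=12
R7=12^11=7
R0=100+4=104
R6=0+1=1
CMP R6, 3  (cmp 1,3)
JLT L0: taken
R7=7^5=2
R7=2%13=2
R7=M[104]=21
R7=21^11=30
R0=104+4=108
R6=1+1=2
CMP R6, 3  (cmp 2,3)
JLT L0: taken
R7=30^5=27
R7=27%13=1
R7=M[108]=9
R7=9^11=2
R0=108+4=112
R6=2+1=3
CMP R6, 3  (cmp 3,3)
JLT L0: not taken
STORE R7, [104] → M[104]=2
halt.

2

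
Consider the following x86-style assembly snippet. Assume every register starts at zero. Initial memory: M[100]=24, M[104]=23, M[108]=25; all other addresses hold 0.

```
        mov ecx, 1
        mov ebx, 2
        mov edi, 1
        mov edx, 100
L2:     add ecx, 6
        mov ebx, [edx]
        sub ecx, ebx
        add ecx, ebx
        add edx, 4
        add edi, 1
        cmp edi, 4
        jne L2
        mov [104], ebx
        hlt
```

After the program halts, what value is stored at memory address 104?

25

after mov ecx, 1: ecx=1
after mov ebx, 2: ebx=2
after mov edi, 1: edi=1
after mov edx, 100: edx=100
after add ecx, 6: ecx=1+6=7
after mov ebx, [edx]: ebx=M[100]=24
after sub ecx, ebx: ecx=7-24=-17
after add ecx, ebx: ecx=(-17)+24=7
after add edx, 4: edx=100+4=104
after add edi, 1: edi=1+1=2
cmp edi, 4  (cmp 2,4)
jne L2: taken
after add ecx, 6: ecx=7+6=13
after mov ebx, [edx]: ebx=M[104]=23
after sub ecx, ebx: ecx=13-23=-10
after add ecx, ebx: ecx=(-10)+23=13
after add edx, 4: edx=104+4=108
after add edi, 1: edi=2+1=3
cmp edi, 4  (cmp 3,4)
jne L2: taken
after add ecx, 6: ecx=13+6=19
after mov ebx, [edx]: ebx=M[108]=25
after sub ecx, ebx: ecx=19-25=-6
after add ecx, ebx: ecx=(-6)+25=19
after add edx, 4: edx=108+4=112
after add edi, 1: edi=3+1=4
cmp edi, 4  (cmp 4,4)
jne L2: not taken
mov [104], ebx → M[104]=25
halt.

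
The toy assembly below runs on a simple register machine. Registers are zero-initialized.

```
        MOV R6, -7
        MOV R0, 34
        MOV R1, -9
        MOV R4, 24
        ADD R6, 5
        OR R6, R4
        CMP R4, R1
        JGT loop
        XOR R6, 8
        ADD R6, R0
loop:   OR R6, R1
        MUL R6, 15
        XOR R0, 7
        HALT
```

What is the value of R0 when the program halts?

after MOV R6, -7: R6=-7
after MOV R0, 34: R0=34
after MOV R1, -9: R1=-9
after MOV R4, 24: R4=24
after ADD R6, 5: R6=(-7)+5=-2
after OR R6, R4: R6=(-2)|24=-2
CMP R4, R1  (cmp 24,-9)
JGT loop: taken
after OR R6, R1: R6=(-2)|(-9)=-1
after MUL R6, 15: R6=(-1)*15=-15
after XOR R0, 7: R0=34^7=37
halt.

37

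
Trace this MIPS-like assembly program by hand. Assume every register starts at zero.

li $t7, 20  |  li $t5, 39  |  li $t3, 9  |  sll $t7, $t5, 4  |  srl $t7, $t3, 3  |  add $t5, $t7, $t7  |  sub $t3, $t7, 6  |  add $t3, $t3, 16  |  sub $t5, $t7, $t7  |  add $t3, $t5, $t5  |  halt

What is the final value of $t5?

0

li $t7, 20 → $t7=20
li $t5, 39 → $t5=39
li $t3, 9 → $t3=9
sll $t7, $t5, 4 → $t7=39<<4=624
srl $t7, $t3, 3 → $t7=9>>3=1
add $t5, $t7, $t7 → $t5=1+1=2
sub $t3, $t7, 6 → $t3=1-6=-5
add $t3, $t3, 16 → $t3=(-5)+16=11
sub $t5, $t7, $t7 → $t5=1-1=0
add $t3, $t5, $t5 → $t3=0+0=0
halt.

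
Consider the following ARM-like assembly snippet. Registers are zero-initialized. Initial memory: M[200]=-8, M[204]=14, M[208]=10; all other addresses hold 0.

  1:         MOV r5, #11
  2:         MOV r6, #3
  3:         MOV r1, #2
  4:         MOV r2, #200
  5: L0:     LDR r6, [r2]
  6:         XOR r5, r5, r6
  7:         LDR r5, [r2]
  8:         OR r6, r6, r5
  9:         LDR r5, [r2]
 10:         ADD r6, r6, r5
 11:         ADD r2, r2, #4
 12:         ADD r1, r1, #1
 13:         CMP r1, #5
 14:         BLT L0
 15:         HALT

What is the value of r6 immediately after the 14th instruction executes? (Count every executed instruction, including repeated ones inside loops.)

after MOV r5, #11: r5=11
after MOV r6, #3: r6=3
after MOV r1, #2: r1=2
after MOV r2, #200: r2=200
after LDR r6, [r2]: r6=M[200]=-8
after XOR r5, r5, r6: r5=11^(-8)=-13
after LDR r5, [r2]: r5=M[200]=-8
after OR r6, r6, r5: r6=(-8)|(-8)=-8
after LDR r5, [r2]: r5=M[200]=-8
after ADD r6, r6, r5: r6=(-8)+(-8)=-16
after ADD r2, r2, #4: r2=200+4=204
after ADD r1, r1, #1: r1=2+1=3
CMP r1, #5  (cmp 3,5)
BLT L0: taken
After step 14: r6 = -16.

-16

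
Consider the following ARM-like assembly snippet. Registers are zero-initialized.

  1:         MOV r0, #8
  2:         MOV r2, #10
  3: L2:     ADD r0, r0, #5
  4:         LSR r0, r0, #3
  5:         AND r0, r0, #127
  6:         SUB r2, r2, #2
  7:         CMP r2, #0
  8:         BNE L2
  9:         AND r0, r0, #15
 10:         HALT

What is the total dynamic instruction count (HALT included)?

r0=8
r2=10
r0=8+5=13
r0=13>>3=1
r0=1&127=1
r2=10-2=8
CMP r2, #0  (cmp 8,0)
BNE L2: taken
r0=1+5=6
r0=6>>3=0
r0=0&127=0
r2=8-2=6
CMP r2, #0  (cmp 6,0)
BNE L2: taken
r0=0+5=5
r0=5>>3=0
r0=0&127=0
r2=6-2=4
CMP r2, #0  (cmp 4,0)
BNE L2: taken
r0=0+5=5
r0=5>>3=0
r0=0&127=0
r2=4-2=2
CMP r2, #0  (cmp 2,0)
BNE L2: taken
r0=0+5=5
r0=5>>3=0
r0=0&127=0
r2=2-2=0
CMP r2, #0  (cmp 0,0)
BNE L2: not taken
r0=0&15=0
halt.
Total executed instructions: 34.

34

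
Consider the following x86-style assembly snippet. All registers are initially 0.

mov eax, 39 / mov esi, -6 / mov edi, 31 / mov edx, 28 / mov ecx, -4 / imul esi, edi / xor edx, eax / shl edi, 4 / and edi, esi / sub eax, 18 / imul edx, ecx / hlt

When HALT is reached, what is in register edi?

320

after mov eax, 39: eax=39
after mov esi, -6: esi=-6
after mov edi, 31: edi=31
after mov edx, 28: edx=28
after mov ecx, -4: ecx=-4
after imul esi, edi: esi=(-6)*31=-186
after xor edx, eax: edx=28^39=59
after shl edi, 4: edi=31<<4=496
after and edi, esi: edi=496&(-186)=320
after sub eax, 18: eax=39-18=21
after imul edx, ecx: edx=59*(-4)=-236
halt.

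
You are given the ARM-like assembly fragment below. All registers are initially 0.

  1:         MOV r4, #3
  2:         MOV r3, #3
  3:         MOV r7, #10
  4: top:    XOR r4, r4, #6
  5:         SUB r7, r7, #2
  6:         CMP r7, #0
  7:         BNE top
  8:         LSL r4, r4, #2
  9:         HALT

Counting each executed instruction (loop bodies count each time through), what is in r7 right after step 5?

8

after MOV r4, #3: r4=3
after MOV r3, #3: r3=3
after MOV r7, #10: r7=10
after XOR r4, r4, #6: r4=3^6=5
after SUB r7, r7, #2: r7=10-2=8
After step 5: r7 = 8.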